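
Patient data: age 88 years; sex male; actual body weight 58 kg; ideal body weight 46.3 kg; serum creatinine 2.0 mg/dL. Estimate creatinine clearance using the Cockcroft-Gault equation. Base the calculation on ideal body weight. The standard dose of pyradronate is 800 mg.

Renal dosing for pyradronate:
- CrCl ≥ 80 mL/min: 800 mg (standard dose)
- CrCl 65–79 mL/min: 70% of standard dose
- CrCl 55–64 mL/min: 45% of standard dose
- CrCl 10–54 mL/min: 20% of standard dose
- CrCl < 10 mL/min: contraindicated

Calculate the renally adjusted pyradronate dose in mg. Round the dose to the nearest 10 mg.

160 mg

CrCl = (140 − 88) × 46.3 / (72 × 2) = 2407.6 / 144.00 ≈ 16.7 mL/min
CrCl ≈ 17 mL/min → bracket 10–54 mL/min.
20% of 800 mg = 160 mg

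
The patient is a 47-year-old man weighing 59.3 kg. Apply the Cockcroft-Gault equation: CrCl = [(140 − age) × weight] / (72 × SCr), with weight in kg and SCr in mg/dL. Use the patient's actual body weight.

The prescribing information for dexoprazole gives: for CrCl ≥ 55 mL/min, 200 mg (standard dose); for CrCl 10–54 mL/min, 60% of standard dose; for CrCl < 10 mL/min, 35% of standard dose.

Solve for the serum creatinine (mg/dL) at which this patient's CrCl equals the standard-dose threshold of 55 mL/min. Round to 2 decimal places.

Standard dose requires CrCl ≥ 55 mL/min.
Set (140 − 47) × 59.3 / (72 × SCr) = 55
SCr = (140 − 47) × 59.3 / (72 × 55) = 1.393 mg/dL

1.39 mg/dL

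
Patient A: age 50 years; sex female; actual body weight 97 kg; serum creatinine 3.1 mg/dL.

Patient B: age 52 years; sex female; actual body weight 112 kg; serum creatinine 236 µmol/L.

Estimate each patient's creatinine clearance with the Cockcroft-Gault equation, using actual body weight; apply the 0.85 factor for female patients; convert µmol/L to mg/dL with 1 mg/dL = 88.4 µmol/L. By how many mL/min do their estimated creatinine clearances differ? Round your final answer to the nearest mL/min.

Patient A: CrCl = (140 − 50) × 97 / (72 × 3.1) × 0.85 = 8730.0 / 223.20 × 0.85 ≈ 33.2 mL/min
Patient B: SCr = 236 / 88.4 = 2.67 mg/dL
Patient B: CrCl = (140 − 52) × 112 / (72 × 2.67) × 0.85 = 9856.0 / 192.24 × 0.85 ≈ 43.6 mL/min
|33.2 − 43.6| = 10.4 mL/min

10 mL/min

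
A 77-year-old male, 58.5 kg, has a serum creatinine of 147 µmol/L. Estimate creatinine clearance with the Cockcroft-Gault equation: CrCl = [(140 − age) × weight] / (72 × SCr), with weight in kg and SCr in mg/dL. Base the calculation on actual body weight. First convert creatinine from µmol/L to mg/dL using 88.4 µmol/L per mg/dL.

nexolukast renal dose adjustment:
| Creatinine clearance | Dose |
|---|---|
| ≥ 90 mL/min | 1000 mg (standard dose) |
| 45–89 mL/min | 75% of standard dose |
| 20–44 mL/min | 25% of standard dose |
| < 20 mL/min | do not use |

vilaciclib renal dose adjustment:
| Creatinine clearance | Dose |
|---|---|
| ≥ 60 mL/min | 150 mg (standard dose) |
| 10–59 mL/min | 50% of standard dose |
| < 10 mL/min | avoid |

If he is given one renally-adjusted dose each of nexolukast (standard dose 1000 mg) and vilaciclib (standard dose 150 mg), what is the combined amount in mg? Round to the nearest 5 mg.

325 mg

SCr = 147 / 88.4 = 1.663 mg/dL
CrCl = (140 − 77) × 58.5 / (72 × 1.663) = 3685.5 / 119.74 ≈ 30.8 mL/min
CrCl ≈ 31 mL/min.
nexolukast: 20–44 mL/min → 25% of 1000 mg = 250 mg.
vilaciclib: 10–59 mL/min → 50% of 150 mg = 75 mg.
Total = 250 + 75 = 325 mg.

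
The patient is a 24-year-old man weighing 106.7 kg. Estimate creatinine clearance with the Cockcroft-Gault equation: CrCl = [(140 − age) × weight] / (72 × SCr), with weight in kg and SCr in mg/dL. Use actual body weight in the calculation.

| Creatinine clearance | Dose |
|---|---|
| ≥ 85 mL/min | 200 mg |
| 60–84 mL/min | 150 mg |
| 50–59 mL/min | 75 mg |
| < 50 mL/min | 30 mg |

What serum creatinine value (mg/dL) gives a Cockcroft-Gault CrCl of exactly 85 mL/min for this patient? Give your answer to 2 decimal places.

Standard dose requires CrCl ≥ 85 mL/min.
Set (140 − 24) × 106.7 / (72 × SCr) = 85
SCr = (140 − 24) × 106.7 / (72 × 85) = 2.022 mg/dL

2.02 mg/dL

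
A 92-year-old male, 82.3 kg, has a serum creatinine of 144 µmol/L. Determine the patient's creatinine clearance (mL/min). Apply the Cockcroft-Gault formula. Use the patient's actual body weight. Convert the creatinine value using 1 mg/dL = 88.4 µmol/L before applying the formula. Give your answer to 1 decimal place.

33.7 mL/min

SCr = 144 / 88.4 = 1.629 mg/dL
CrCl = (140 − 92) × 82.3 / (72 × 1.629) = 3950.4 / 117.29 ≈ 33.7 mL/min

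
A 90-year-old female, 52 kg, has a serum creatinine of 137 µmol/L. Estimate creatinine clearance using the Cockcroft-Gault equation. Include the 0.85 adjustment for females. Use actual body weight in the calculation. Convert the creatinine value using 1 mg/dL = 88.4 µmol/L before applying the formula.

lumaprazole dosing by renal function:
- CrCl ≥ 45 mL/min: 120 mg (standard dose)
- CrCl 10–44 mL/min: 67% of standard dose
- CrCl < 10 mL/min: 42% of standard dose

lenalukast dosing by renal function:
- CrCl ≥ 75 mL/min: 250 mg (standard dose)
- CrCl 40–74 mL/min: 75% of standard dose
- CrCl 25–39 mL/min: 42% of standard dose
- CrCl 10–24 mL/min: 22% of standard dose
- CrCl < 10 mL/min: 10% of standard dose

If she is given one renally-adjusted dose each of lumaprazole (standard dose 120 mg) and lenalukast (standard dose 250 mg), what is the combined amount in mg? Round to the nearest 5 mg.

SCr = 137 / 88.4 = 1.55 mg/dL
CrCl = (140 − 90) × 52 / (72 × 1.55) × 0.85 = 2600.0 / 111.60 × 0.85 ≈ 19.8 mL/min
CrCl ≈ 20 mL/min.
lumaprazole: 10–44 mL/min → 67% of 120 mg = 80.4 mg.
lenalukast: 10–24 mL/min → 22% of 250 mg = 55 mg.
Total = 80.4 + 55 = 135.4 mg.

135 mg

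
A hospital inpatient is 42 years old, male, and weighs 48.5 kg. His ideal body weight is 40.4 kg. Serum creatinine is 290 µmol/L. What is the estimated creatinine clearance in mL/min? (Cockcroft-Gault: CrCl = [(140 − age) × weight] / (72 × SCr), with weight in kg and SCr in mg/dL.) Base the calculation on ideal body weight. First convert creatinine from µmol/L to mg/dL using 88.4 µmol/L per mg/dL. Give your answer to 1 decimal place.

16.8 mL/min

SCr = 290 / 88.4 = 3.281 mg/dL
CrCl = (140 − 42) × 40.4 / (72 × 3.281) = 3959.2 / 236.23 ≈ 16.8 mL/min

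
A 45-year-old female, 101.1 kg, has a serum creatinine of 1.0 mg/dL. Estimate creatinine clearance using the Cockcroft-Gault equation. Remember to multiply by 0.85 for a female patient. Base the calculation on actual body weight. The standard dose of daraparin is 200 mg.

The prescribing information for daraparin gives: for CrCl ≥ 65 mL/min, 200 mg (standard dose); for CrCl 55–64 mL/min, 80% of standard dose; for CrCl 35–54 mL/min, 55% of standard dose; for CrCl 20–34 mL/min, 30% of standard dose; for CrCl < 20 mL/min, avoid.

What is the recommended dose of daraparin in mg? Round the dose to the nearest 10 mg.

CrCl = (140 − 45) × 101.1 / (72 × 1) × 0.85 = 9604.5 / 72.00 × 0.85 ≈ 113.4 mL/min
CrCl ≈ 113 mL/min → bracket ≥ 65 mL/min.
100% of 200 mg = 200 mg

200 mg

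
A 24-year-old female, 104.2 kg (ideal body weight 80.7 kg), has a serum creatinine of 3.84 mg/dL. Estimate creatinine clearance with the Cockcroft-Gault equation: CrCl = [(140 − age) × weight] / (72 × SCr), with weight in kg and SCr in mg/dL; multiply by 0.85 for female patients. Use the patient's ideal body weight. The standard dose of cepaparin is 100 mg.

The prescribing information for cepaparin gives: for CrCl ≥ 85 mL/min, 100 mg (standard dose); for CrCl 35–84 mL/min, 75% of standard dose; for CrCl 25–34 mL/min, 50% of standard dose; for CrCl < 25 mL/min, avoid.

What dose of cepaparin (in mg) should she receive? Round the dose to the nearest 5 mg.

CrCl = (140 − 24) × 80.7 / (72 × 3.84) × 0.85 = 9361.2 / 276.48 × 0.85 ≈ 28.8 mL/min
CrCl ≈ 29 mL/min → bracket 25–34 mL/min.
50% of 100 mg = 50 mg

50 mg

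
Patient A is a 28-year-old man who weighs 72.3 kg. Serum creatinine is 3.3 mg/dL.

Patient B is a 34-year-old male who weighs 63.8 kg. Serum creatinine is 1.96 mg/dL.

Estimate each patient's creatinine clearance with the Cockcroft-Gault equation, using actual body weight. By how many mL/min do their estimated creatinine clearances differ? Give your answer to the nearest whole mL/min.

14 mL/min

Patient A: CrCl = (140 − 28) × 72.3 / (72 × 3.3) = 8097.6 / 237.60 ≈ 34.1 mL/min
Patient B: CrCl = (140 − 34) × 63.8 / (72 × 1.96) = 6762.8 / 141.12 ≈ 47.9 mL/min
|34.1 − 47.9| = 13.8 mL/min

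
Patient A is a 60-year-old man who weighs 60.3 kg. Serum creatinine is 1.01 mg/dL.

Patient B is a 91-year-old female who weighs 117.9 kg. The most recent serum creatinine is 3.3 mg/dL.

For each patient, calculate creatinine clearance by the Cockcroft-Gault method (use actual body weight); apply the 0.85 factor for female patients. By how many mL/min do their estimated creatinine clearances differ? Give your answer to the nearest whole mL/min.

46 mL/min

Patient A: CrCl = (140 − 60) × 60.3 / (72 × 1.01) = 4824.0 / 72.72 ≈ 66.3 mL/min
Patient B: CrCl = (140 − 91) × 117.9 / (72 × 3.3) × 0.85 = 5777.1 / 237.60 × 0.85 ≈ 20.7 mL/min
|66.3 − 20.7| = 45.6 mL/min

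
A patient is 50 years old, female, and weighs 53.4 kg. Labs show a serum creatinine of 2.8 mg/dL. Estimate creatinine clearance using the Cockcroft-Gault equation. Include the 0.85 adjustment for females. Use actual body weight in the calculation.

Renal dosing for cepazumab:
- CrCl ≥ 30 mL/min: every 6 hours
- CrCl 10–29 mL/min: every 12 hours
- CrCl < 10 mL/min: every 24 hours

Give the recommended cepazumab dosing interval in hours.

CrCl = (140 − 50) × 53.4 / (72 × 2.8) × 0.85 = 4806.0 / 201.60 × 0.85 ≈ 20.3 mL/min
CrCl ≈ 20 mL/min → bracket 10–29 mL/min → every 12 hours.

every 12 hours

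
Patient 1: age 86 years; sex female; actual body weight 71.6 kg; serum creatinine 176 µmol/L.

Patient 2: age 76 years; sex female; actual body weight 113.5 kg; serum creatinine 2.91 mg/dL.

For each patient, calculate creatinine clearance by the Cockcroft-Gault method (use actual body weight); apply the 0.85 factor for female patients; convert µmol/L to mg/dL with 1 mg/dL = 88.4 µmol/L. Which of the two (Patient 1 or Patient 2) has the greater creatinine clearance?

Patient 2

Patient 1: SCr = 176 / 88.4 = 1.991 mg/dL
Patient 1: CrCl = (140 − 86) × 71.6 / (72 × 1.991) × 0.85 = 3866.4 / 143.35 × 0.85 ≈ 22.9 mL/min
Patient 2: CrCl = (140 − 76) × 113.5 / (72 × 2.91) × 0.85 = 7264.0 / 209.52 × 0.85 ≈ 29.5 mL/min
22.9 vs 29.5 mL/min → Patient 2 is higher.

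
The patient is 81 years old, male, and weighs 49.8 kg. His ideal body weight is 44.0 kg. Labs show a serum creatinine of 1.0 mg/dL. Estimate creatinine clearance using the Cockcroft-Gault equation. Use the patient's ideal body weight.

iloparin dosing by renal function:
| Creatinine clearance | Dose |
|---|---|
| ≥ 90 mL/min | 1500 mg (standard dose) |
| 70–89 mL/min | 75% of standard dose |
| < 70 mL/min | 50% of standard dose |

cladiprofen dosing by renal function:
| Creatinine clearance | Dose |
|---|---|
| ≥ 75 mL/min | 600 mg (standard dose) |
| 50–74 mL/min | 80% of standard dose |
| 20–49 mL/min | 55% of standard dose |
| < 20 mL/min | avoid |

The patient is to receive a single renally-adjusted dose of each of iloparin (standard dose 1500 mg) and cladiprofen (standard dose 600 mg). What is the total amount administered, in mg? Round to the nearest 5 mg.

1080 mg

CrCl = (140 − 81) × 44 / (72 × 1) = 2596.0 / 72.00 ≈ 36.1 mL/min
CrCl ≈ 36 mL/min.
iloparin: < 70 mL/min → 50% of 1500 mg = 750 mg.
cladiprofen: 20–49 mL/min → 55% of 600 mg = 330 mg.
Total = 750 + 330 = 1080 mg.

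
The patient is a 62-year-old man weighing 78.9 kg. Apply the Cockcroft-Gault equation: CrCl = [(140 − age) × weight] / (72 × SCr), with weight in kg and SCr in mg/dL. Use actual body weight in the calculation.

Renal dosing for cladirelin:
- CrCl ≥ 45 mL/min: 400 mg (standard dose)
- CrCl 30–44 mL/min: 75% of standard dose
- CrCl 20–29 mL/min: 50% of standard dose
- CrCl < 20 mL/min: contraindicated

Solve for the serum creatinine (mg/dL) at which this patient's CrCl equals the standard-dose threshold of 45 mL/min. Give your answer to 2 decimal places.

1.90 mg/dL

Standard dose requires CrCl ≥ 45 mL/min.
Set (140 − 62) × 78.9 / (72 × SCr) = 45
SCr = (140 − 62) × 78.9 / (72 × 45) = 1.899 mg/dL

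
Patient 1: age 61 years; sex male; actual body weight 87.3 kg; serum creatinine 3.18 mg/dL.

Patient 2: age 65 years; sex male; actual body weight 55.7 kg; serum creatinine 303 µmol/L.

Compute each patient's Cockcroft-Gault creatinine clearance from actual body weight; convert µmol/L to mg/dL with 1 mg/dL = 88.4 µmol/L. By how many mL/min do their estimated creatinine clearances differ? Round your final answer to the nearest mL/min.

Patient 1: CrCl = (140 − 61) × 87.3 / (72 × 3.18) = 6896.7 / 228.96 ≈ 30.1 mL/min
Patient 2: SCr = 303 / 88.4 = 3.428 mg/dL
Patient 2: CrCl = (140 − 65) × 55.7 / (72 × 3.428) = 4177.5 / 246.82 ≈ 16.9 mL/min
|30.1 − 16.9| = 13.2 mL/min

13 mL/min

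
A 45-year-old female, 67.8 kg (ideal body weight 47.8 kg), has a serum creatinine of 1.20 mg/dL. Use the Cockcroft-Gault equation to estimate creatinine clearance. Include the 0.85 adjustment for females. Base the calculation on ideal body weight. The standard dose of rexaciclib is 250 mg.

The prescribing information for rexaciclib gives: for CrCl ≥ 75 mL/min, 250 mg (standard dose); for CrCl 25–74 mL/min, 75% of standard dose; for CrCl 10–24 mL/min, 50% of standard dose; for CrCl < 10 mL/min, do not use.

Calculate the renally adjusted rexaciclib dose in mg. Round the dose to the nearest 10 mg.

190 mg

CrCl = (140 − 45) × 47.8 / (72 × 1.2) × 0.85 = 4541.0 / 86.40 × 0.85 ≈ 44.7 mL/min
CrCl ≈ 45 mL/min → bracket 25–74 mL/min.
75% of 250 mg = 187.5 mg → 190 mg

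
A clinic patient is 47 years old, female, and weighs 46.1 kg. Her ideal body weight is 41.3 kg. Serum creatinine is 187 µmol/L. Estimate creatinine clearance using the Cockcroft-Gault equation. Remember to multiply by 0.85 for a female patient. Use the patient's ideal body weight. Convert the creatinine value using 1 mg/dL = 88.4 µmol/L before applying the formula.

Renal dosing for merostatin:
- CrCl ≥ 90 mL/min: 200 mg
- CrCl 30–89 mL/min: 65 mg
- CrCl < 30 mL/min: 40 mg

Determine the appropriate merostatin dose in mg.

SCr = 187 / 88.4 = 2.115 mg/dL
CrCl = (140 − 47) × 41.3 / (72 × 2.115) × 0.85 = 3840.9 / 152.28 × 0.85 ≈ 21.4 mL/min
CrCl ≈ 21 mL/min → bracket < 30 mL/min.
Dose for this bracket: 40 mg.

40 mg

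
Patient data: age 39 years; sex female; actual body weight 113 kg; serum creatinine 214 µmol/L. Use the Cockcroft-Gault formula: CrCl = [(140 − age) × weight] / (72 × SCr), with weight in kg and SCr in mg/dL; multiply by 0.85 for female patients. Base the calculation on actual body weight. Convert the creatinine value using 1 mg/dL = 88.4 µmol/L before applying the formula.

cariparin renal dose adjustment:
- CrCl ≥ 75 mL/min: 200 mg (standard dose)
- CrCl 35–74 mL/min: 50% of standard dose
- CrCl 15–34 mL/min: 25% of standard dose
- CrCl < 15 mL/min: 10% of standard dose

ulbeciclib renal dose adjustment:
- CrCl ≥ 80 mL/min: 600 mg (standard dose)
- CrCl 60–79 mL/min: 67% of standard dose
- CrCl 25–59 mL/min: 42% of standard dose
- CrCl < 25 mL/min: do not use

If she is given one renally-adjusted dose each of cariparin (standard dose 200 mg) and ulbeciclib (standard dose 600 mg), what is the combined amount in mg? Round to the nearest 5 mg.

SCr = 214 / 88.4 = 2.421 mg/dL
CrCl = (140 − 39) × 113 / (72 × 2.421) × 0.85 = 11413.0 / 174.31 × 0.85 ≈ 55.7 mL/min
CrCl ≈ 56 mL/min.
cariparin: 35–74 mL/min → 50% of 200 mg = 100 mg.
ulbeciclib: 25–59 mL/min → 42% of 600 mg = 252 mg.
Total = 100 + 252 = 352 mg.

350 mg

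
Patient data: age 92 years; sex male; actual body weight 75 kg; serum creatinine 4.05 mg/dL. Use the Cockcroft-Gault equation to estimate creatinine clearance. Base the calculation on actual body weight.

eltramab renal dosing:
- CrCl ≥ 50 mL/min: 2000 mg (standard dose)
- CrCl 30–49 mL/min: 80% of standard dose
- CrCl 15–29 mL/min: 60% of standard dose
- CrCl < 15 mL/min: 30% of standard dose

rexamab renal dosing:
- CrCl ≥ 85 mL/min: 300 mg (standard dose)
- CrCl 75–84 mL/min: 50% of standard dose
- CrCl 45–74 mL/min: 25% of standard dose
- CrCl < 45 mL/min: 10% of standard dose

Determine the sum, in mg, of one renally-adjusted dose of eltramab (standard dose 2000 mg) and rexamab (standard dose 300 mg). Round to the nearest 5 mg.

CrCl = (140 − 92) × 75 / (72 × 4.05) = 3600.0 / 291.60 ≈ 12.3 mL/min
CrCl ≈ 12 mL/min.
eltramab: < 15 mL/min → 30% of 2000 mg = 600 mg.
rexamab: < 45 mL/min → 10% of 300 mg = 30 mg.
Total = 600 + 30 = 630 mg.

630 mg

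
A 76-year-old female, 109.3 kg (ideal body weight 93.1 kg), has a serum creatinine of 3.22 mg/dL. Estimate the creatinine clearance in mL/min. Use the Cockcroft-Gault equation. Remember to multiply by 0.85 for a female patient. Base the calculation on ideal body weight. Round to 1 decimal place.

CrCl = (140 − 76) × 93.1 / (72 × 3.22) × 0.85 = 5958.4 / 231.84 × 0.85 ≈ 21.8 mL/min

21.8 mL/min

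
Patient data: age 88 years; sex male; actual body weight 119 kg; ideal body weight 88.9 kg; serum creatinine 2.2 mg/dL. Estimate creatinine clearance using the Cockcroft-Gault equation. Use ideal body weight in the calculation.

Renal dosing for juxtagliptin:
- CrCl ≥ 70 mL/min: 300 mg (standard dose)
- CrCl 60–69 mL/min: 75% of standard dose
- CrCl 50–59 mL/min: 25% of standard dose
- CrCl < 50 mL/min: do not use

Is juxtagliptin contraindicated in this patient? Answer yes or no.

CrCl = (140 − 88) × 88.9 / (72 × 2.2) = 4622.8 / 158.40 ≈ 29.2 mL/min
CrCl ≈ 29 mL/min, which is < 50 mL/min.

yes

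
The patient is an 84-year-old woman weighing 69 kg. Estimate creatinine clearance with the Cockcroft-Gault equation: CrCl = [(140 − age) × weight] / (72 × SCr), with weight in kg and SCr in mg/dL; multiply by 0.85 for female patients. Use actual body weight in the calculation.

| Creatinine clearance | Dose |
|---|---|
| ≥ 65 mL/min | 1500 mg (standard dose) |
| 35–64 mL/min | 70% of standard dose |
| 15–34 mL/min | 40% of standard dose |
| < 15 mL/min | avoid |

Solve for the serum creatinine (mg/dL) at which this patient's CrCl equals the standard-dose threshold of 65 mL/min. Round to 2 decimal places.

0.70 mg/dL

Standard dose requires CrCl ≥ 65 mL/min.
Set (140 − 84) × 69 × 0.85 / (72 × SCr) = 65
SCr = (140 − 84) × 69 × 0.85 / (72 × 65) = 0.702 mg/dL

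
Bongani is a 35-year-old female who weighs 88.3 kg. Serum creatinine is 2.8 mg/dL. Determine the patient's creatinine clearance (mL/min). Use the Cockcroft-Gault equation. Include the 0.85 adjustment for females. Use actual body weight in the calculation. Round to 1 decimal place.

39.1 mL/min

CrCl = (140 − 35) × 88.3 / (72 × 2.8) × 0.85 = 9271.5 / 201.60 × 0.85 ≈ 39.1 mL/min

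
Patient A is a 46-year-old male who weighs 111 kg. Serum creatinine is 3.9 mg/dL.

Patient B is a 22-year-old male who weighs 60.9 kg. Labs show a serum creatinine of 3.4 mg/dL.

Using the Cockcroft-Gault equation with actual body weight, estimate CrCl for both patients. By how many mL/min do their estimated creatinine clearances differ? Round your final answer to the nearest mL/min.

Patient A: CrCl = (140 − 46) × 111 / (72 × 3.9) = 10434.0 / 280.80 ≈ 37.2 mL/min
Patient B: CrCl = (140 − 22) × 60.9 / (72 × 3.4) = 7186.2 / 244.80 ≈ 29.4 mL/min
|37.2 − 29.4| = 7.8 mL/min

8 mL/min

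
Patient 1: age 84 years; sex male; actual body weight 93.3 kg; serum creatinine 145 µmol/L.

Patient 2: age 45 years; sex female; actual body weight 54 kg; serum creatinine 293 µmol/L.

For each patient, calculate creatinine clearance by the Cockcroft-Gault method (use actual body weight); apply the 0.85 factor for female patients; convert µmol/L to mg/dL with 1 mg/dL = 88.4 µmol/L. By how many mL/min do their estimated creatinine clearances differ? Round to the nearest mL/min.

26 mL/min

Patient 1: SCr = 145 / 88.4 = 1.64 mg/dL
Patient 1: CrCl = (140 − 84) × 93.3 / (72 × 1.64) = 5224.8 / 118.08 ≈ 44.2 mL/min
Patient 2: SCr = 293 / 88.4 = 3.314 mg/dL
Patient 2: CrCl = (140 − 45) × 54 / (72 × 3.314) × 0.85 = 5130.0 / 238.61 × 0.85 ≈ 18.3 mL/min
|44.2 − 18.3| = 25.9 mL/min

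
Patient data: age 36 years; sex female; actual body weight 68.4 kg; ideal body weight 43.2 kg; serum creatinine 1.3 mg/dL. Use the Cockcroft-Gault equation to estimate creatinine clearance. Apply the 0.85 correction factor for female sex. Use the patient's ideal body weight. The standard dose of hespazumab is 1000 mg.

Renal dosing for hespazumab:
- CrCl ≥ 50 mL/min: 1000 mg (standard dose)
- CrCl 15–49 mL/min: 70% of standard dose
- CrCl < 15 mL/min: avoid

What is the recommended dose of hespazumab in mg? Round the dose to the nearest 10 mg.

700 mg

CrCl = (140 − 36) × 43.2 / (72 × 1.3) × 0.85 = 4492.8 / 93.60 × 0.85 ≈ 40.8 mL/min
CrCl ≈ 41 mL/min → bracket 15–49 mL/min.
70% of 1000 mg = 700 mg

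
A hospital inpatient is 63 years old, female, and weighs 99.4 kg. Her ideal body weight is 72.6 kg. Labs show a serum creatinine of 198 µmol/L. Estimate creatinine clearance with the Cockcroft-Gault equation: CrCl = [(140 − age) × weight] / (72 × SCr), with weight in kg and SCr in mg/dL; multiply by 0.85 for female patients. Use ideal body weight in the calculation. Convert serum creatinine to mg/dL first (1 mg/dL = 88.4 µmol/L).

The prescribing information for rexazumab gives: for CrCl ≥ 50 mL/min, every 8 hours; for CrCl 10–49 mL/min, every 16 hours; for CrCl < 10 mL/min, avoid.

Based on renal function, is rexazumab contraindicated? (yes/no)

SCr = 198 / 88.4 = 2.24 mg/dL
CrCl = (140 − 63) × 72.6 / (72 × 2.24) × 0.85 = 5590.2 / 161.28 × 0.85 ≈ 29.5 mL/min
CrCl ≈ 29 mL/min, which is ≥ 10 mL/min.

no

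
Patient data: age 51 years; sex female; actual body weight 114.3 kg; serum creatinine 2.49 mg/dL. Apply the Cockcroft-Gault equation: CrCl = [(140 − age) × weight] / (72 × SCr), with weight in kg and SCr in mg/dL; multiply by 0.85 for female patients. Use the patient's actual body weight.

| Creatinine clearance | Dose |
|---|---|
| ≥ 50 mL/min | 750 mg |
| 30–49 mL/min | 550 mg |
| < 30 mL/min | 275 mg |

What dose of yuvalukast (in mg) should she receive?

550 mg

CrCl = (140 − 51) × 114.3 / (72 × 2.49) × 0.85 = 10172.7 / 179.28 × 0.85 ≈ 48.2 mL/min
CrCl ≈ 48 mL/min → bracket 30–49 mL/min.
Dose for this bracket: 550 mg.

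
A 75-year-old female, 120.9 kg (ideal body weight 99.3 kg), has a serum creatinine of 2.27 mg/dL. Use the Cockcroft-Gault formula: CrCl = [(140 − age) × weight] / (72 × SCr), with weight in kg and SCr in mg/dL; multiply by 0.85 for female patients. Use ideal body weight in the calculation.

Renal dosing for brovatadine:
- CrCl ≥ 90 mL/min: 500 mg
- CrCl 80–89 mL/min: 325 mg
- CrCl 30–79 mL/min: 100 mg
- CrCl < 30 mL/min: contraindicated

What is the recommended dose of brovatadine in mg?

100 mg

CrCl = (140 − 75) × 99.3 / (72 × 2.27) × 0.85 = 6454.5 / 163.44 × 0.85 ≈ 33.6 mL/min
CrCl ≈ 34 mL/min → bracket 30–79 mL/min.
Dose for this bracket: 100 mg.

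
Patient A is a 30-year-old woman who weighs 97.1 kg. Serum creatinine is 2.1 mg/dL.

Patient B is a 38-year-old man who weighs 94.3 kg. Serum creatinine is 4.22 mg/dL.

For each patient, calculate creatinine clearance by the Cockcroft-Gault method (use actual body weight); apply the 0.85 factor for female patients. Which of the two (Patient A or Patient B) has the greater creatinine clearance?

Patient A: CrCl = (140 − 30) × 97.1 / (72 × 2.1) × 0.85 = 10681.0 / 151.20 × 0.85 ≈ 60.0 mL/min
Patient B: CrCl = (140 − 38) × 94.3 / (72 × 4.22) = 9618.6 / 303.84 ≈ 31.7 mL/min
60.0 vs 31.7 mL/min → Patient A is higher.

Patient A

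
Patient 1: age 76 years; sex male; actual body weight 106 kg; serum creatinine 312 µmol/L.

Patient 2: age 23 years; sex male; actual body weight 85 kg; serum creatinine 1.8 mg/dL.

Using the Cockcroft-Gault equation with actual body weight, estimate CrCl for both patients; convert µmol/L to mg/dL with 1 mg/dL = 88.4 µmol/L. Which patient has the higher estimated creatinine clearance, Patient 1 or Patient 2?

Patient 2

Patient 1: SCr = 312 / 88.4 = 3.529 mg/dL
Patient 1: CrCl = (140 − 76) × 106 / (72 × 3.529) = 6784.0 / 254.09 ≈ 26.7 mL/min
Patient 2: CrCl = (140 − 23) × 85 / (72 × 1.8) = 9945.0 / 129.60 ≈ 76.7 mL/min
26.7 vs 76.7 mL/min → Patient 2 is higher.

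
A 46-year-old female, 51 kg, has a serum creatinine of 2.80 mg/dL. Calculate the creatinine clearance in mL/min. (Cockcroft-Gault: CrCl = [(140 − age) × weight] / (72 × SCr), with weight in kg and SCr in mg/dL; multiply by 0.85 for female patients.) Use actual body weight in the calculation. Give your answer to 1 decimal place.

20.2 mL/min

CrCl = (140 − 46) × 51 / (72 × 2.8) × 0.85 = 4794.0 / 201.60 × 0.85 ≈ 20.2 mL/min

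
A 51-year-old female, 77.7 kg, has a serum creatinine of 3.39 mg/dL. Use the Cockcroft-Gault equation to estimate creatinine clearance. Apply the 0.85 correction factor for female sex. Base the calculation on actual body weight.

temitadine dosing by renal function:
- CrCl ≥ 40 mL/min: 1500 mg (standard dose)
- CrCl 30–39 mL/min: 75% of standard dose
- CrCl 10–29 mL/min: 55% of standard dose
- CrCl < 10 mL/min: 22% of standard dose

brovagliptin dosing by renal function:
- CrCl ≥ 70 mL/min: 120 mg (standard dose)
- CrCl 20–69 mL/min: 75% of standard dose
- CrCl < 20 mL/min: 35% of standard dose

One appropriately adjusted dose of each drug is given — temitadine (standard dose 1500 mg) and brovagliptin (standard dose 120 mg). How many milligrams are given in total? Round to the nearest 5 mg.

915 mg

CrCl = (140 − 51) × 77.7 / (72 × 3.39) × 0.85 = 6915.3 / 244.08 × 0.85 ≈ 24.1 mL/min
CrCl ≈ 24 mL/min.
temitadine: 10–29 mL/min → 55% of 1500 mg = 825 mg.
brovagliptin: 20–69 mL/min → 75% of 120 mg = 90 mg.
Total = 825 + 90 = 915 mg.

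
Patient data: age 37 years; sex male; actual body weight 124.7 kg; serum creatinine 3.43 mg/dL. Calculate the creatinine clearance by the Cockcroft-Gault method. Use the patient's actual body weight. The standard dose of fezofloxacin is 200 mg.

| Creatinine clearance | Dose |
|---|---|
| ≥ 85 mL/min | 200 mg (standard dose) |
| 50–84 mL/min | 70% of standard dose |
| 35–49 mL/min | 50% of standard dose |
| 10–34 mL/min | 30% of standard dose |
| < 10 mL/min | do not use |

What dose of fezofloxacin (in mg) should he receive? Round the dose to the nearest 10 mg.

CrCl = (140 − 37) × 124.7 / (72 × 3.43) = 12844.1 / 246.96 ≈ 52.0 mL/min
CrCl ≈ 52 mL/min → bracket 50–84 mL/min.
70% of 200 mg = 140 mg

140 mg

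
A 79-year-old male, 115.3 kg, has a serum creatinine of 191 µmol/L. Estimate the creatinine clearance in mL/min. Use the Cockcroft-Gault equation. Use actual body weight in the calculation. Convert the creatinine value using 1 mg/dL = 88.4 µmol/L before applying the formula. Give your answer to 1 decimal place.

45.2 mL/min

SCr = 191 / 88.4 = 2.161 mg/dL
CrCl = (140 − 79) × 115.3 / (72 × 2.161) = 7033.3 / 155.59 ≈ 45.2 mL/min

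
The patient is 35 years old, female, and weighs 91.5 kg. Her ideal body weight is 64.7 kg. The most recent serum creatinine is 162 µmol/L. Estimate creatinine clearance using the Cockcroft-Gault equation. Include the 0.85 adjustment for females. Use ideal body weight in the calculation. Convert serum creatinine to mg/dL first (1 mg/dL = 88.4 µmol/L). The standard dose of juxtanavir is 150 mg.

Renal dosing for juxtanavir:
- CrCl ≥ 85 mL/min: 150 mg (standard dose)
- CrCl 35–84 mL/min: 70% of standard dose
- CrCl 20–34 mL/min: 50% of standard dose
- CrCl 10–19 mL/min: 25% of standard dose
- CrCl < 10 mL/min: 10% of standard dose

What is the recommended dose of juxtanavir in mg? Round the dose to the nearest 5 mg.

SCr = 162 / 88.4 = 1.833 mg/dL
CrCl = (140 − 35) × 64.7 / (72 × 1.833) × 0.85 = 6793.5 / 131.98 × 0.85 ≈ 43.8 mL/min
CrCl ≈ 44 mL/min → bracket 35–84 mL/min.
70% of 150 mg = 105 mg

105 mg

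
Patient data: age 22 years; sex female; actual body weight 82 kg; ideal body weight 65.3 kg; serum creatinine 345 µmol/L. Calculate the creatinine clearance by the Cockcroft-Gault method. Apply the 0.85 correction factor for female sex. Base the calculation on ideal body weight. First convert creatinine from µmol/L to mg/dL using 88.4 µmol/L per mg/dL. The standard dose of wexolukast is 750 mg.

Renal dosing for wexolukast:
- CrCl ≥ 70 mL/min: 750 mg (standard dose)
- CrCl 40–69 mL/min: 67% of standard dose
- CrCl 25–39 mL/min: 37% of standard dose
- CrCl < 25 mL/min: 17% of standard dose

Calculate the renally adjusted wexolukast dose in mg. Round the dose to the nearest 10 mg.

SCr = 345 / 88.4 = 3.903 mg/dL
CrCl = (140 − 22) × 65.3 / (72 × 3.903) × 0.85 = 7705.4 / 281.02 × 0.85 ≈ 23.3 mL/min
CrCl ≈ 23 mL/min → bracket < 25 mL/min.
17% of 750 mg = 127.5 mg → 130 mg

130 mg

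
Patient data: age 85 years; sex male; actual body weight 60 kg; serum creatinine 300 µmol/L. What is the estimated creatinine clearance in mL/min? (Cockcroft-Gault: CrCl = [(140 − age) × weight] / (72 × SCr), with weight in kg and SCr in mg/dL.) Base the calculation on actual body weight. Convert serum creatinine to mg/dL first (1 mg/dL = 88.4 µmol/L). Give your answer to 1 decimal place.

SCr = 300 / 88.4 = 3.394 mg/dL
CrCl = (140 − 85) × 60 / (72 × 3.394) = 3300.0 / 244.37 ≈ 13.5 mL/min

13.5 mL/min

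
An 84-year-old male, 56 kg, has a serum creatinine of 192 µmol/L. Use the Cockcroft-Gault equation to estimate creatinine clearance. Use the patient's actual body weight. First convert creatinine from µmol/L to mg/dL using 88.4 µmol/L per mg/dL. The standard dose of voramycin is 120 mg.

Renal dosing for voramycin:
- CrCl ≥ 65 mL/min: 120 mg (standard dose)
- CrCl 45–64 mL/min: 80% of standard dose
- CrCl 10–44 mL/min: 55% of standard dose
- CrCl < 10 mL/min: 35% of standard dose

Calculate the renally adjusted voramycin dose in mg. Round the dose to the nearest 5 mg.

SCr = 192 / 88.4 = 2.172 mg/dL
CrCl = (140 − 84) × 56 / (72 × 2.172) = 3136.0 / 156.38 ≈ 20.1 mL/min
CrCl ≈ 20 mL/min → bracket 10–44 mL/min.
55% of 120 mg = 66 mg → 65 mg

65 mg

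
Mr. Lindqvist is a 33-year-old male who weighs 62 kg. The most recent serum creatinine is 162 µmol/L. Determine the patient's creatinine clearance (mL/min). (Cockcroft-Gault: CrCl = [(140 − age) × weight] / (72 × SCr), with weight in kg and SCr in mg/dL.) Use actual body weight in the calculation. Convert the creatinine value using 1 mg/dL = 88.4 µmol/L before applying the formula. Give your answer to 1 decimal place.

SCr = 162 / 88.4 = 1.833 mg/dL
CrCl = (140 − 33) × 62 / (72 × 1.833) = 6634.0 / 131.98 ≈ 50.3 mL/min

50.3 mL/min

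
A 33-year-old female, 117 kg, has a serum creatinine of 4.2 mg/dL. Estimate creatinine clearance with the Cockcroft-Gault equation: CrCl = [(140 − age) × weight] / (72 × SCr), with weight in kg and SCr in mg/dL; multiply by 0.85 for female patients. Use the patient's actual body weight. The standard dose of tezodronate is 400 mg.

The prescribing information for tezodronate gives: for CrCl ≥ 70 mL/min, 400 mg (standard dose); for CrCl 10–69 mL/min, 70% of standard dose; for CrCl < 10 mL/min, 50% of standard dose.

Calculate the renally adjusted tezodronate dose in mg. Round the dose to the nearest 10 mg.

280 mg

CrCl = (140 − 33) × 117 / (72 × 4.2) × 0.85 = 12519.0 / 302.40 × 0.85 ≈ 35.2 mL/min
CrCl ≈ 35 mL/min → bracket 10–69 mL/min.
70% of 400 mg = 280 mg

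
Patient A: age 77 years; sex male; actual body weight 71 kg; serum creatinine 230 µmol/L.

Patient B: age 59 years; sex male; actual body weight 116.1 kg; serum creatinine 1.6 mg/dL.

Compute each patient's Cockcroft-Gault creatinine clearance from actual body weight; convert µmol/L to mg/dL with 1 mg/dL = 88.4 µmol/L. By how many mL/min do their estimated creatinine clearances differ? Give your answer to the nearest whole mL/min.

58 mL/min

Patient A: SCr = 230 / 88.4 = 2.602 mg/dL
Patient A: CrCl = (140 − 77) × 71 / (72 × 2.602) = 4473.0 / 187.34 ≈ 23.9 mL/min
Patient B: CrCl = (140 − 59) × 116.1 / (72 × 1.6) = 9404.1 / 115.20 ≈ 81.6 mL/min
|23.9 − 81.6| = 57.7 mL/min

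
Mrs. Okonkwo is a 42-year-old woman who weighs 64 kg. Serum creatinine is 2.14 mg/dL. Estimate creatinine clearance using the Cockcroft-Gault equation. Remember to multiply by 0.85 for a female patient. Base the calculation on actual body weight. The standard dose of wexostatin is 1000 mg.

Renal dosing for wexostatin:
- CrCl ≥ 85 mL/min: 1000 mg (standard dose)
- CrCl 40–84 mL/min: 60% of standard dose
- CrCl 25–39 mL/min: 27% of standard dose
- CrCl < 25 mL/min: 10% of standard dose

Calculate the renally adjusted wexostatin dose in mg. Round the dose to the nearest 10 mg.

CrCl = (140 − 42) × 64 / (72 × 2.14) × 0.85 = 6272.0 / 154.08 × 0.85 ≈ 34.6 mL/min
CrCl ≈ 35 mL/min → bracket 25–39 mL/min.
27% of 1000 mg = 270 mg

270 mg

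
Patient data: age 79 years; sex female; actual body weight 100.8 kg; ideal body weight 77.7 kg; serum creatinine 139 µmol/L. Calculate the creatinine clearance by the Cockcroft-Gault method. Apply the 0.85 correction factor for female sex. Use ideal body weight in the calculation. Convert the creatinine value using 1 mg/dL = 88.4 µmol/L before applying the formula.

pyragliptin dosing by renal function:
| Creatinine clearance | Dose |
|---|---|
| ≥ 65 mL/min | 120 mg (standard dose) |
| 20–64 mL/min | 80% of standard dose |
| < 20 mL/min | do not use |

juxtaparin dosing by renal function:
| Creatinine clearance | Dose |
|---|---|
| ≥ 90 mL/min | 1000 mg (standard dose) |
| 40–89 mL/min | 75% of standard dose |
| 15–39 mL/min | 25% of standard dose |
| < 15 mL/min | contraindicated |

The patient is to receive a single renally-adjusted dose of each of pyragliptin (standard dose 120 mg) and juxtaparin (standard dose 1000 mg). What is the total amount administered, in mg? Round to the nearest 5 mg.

345 mg

SCr = 139 / 88.4 = 1.572 mg/dL
CrCl = (140 − 79) × 77.7 / (72 × 1.572) × 0.85 = 4739.7 / 113.18 × 0.85 ≈ 35.6 mL/min
CrCl ≈ 36 mL/min.
pyragliptin: 20–64 mL/min → 80% of 120 mg = 96 mg.
juxtaparin: 15–39 mL/min → 25% of 1000 mg = 250 mg.
Total = 96 + 250 = 346 mg.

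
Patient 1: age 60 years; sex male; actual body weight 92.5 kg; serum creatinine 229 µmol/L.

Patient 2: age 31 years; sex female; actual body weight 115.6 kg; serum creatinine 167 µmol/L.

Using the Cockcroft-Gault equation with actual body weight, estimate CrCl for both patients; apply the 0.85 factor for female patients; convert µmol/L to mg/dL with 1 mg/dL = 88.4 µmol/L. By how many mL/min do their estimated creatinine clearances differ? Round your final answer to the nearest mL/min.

39 mL/min

Patient 1: SCr = 229 / 88.4 = 2.59 mg/dL
Patient 1: CrCl = (140 − 60) × 92.5 / (72 × 2.59) = 7400.0 / 186.48 ≈ 39.7 mL/min
Patient 2: SCr = 167 / 88.4 = 1.889 mg/dL
Patient 2: CrCl = (140 − 31) × 115.6 / (72 × 1.889) × 0.85 = 12600.4 / 136.01 × 0.85 ≈ 78.7 mL/min
|39.7 − 78.7| = 39.0 mL/min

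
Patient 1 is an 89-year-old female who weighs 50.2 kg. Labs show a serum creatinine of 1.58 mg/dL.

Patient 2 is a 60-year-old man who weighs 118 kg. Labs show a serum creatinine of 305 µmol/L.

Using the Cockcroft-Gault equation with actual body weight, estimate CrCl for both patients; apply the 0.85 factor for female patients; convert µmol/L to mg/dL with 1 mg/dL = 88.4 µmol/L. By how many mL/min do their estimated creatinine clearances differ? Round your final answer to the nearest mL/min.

Patient 1: CrCl = (140 − 89) × 50.2 / (72 × 1.58) × 0.85 = 2560.2 / 113.76 × 0.85 ≈ 19.1 mL/min
Patient 2: SCr = 305 / 88.4 = 3.45 mg/dL
Patient 2: CrCl = (140 − 60) × 118 / (72 × 3.45) = 9440.0 / 248.40 ≈ 38.0 mL/min
|19.1 − 38.0| = 18.9 mL/min

19 mL/min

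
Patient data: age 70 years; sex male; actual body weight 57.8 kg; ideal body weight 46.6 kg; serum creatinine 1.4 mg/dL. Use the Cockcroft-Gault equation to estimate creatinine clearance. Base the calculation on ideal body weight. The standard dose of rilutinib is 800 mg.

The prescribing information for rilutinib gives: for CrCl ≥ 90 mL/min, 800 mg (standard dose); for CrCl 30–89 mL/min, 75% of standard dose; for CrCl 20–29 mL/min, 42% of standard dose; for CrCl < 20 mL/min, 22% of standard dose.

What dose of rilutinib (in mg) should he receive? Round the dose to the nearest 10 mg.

600 mg

CrCl = (140 − 70) × 46.6 / (72 × 1.4) = 3262.0 / 100.80 ≈ 32.4 mL/min
CrCl ≈ 32 mL/min → bracket 30–89 mL/min.
75% of 800 mg = 600 mg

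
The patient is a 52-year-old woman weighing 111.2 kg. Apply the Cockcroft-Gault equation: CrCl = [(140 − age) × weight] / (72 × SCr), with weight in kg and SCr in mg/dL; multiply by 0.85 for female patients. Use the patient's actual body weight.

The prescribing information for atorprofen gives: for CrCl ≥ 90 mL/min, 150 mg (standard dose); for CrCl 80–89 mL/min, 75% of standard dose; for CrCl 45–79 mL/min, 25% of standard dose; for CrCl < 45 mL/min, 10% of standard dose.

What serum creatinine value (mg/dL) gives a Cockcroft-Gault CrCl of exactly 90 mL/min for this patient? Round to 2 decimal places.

1.28 mg/dL

Standard dose requires CrCl ≥ 90 mL/min.
Set (140 − 52) × 111.2 × 0.85 / (72 × SCr) = 90
SCr = (140 − 52) × 111.2 × 0.85 / (72 × 90) = 1.284 mg/dL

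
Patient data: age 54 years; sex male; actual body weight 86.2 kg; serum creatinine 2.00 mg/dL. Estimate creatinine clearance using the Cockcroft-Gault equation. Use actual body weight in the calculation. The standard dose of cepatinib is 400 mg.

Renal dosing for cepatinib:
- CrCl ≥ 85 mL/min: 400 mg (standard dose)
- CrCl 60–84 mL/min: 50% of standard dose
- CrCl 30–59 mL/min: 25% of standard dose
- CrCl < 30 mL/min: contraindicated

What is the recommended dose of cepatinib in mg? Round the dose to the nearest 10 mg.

CrCl = (140 − 54) × 86.2 / (72 × 2) = 7413.2 / 144.00 ≈ 51.5 mL/min
CrCl ≈ 51 mL/min → bracket 30–59 mL/min.
25% of 400 mg = 100 mg

100 mg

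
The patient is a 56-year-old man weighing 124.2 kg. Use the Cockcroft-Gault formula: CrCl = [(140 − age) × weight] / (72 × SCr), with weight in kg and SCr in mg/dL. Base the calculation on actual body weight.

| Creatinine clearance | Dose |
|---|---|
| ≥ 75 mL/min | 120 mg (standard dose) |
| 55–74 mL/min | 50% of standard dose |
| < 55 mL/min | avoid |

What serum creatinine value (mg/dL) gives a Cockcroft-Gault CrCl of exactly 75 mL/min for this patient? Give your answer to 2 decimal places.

1.93 mg/dL

Standard dose requires CrCl ≥ 75 mL/min.
Set (140 − 56) × 124.2 / (72 × SCr) = 75
SCr = (140 − 56) × 124.2 / (72 × 75) = 1.932 mg/dL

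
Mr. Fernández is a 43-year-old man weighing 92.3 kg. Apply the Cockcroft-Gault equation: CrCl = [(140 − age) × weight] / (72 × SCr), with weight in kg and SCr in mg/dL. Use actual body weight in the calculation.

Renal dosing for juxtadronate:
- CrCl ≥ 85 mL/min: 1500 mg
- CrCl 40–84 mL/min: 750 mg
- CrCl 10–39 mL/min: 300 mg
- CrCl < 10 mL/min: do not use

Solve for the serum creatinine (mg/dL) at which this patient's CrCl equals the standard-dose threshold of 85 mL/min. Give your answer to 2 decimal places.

1.46 mg/dL

Standard dose requires CrCl ≥ 85 mL/min.
Set (140 − 43) × 92.3 / (72 × SCr) = 85
SCr = (140 − 43) × 92.3 / (72 × 85) = 1.463 mg/dL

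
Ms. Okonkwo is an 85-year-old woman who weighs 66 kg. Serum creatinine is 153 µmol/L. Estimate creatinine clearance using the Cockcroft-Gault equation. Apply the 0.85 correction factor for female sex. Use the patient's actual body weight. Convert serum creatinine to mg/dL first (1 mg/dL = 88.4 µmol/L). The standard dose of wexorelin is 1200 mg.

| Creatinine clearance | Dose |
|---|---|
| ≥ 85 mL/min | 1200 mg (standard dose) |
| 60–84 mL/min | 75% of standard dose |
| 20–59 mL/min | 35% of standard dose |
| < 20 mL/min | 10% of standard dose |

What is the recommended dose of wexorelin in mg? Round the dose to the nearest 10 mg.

420 mg

SCr = 153 / 88.4 = 1.731 mg/dL
CrCl = (140 − 85) × 66 / (72 × 1.731) × 0.85 = 3630.0 / 124.63 × 0.85 ≈ 24.8 mL/min
CrCl ≈ 25 mL/min → bracket 20–59 mL/min.
35% of 1200 mg = 420 mg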